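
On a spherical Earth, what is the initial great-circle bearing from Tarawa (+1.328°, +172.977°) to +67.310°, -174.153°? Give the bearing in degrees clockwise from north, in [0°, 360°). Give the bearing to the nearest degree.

5°

Δλ = -174.153 − 172.977 = -347.130°; wrapped into (−180°, 180°]: 12.870°.
θ = atan2( sin Δλ · cos φ₂ , cos φ₁ · sin φ₂ − sin φ₁ · cos φ₂ · cos Δλ )
  = atan2(0.08592, 0.91364) = 5.372° → normalised to [0°, 360°): 5.372°.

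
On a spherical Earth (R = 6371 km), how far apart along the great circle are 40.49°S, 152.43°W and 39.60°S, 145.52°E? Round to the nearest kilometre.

Δλ = 145.52 − -152.43 = 297.95°; wrapped into (−180°, 180°]: -62.05°.
Δφ = -39.60 − -40.49 = 0.89°.
a = sin²(Δφ/2) + cos φ₁ · cos φ₂ · sin²(Δλ/2) = 0.155728.
c = 2·atan2(√a, √(1−a)) = 0.81132 rad → d = 6371·c ≈ 5168.91 km.

5169 km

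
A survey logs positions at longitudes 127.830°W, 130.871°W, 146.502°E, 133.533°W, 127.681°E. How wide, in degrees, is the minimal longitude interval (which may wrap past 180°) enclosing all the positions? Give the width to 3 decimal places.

104.489°

Sort the longitudes: -133.533°, -130.871°, -127.830°, +127.681°, +146.502°.
Eastward gaps between consecutive values (wrapping around): 2.662°, 3.041°, 255.511°, 18.821°, 79.965°.
Largest gap = 255.511° ⇒ minimal covering band is its complement: 360° − 255.511° = 104.489°.
Band runs from +127.681° eastward to -127.830°, crossing the antimeridian.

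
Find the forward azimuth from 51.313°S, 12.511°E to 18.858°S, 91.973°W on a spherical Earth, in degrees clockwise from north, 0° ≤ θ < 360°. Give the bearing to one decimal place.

Δλ = -91.973 − 12.511 = -104.484°.
θ = atan2( sin Δλ · cos φ₂ , cos φ₁ · sin φ₂ − sin φ₁ · cos φ₂ · cos Δλ )
  = atan2(-0.91625, -0.38679) = -112.887° → normalised to [0°, 360°): 247.113°.

247.1°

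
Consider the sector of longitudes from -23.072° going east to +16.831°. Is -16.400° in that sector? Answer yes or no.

Band width going east from -23.072° to +16.831°: ((16.831 − -23.072) mod 360) = 39.903°.
Offset of -16.400° east of the west edge: ((-16.400 − -23.072) mod 360) = 6.672°.
6.672° ≤ 39.903° ⇒ inside.

Yes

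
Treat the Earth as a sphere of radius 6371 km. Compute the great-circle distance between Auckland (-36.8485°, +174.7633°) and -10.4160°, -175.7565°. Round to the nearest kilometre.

Δλ = -175.7565 − 174.7633 = -350.5198°; wrapped into (−180°, 180°]: 9.4802°.
Δφ = -10.4160 − -36.8485 = 26.4325°.
a = sin²(Δφ/2) + cos φ₁ · cos φ₂ · sin²(Δλ/2) = 0.057645.
c = 2·atan2(√a, √(1−a)) = 0.48492 rad → d = 6371·c ≈ 3089.45 km.

3089 km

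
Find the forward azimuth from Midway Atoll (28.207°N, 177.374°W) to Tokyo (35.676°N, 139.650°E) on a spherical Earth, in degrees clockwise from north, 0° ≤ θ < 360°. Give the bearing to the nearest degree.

293°

Δλ = 139.650 − -177.374 = 317.024°; wrapped into (−180°, 180°]: -42.976°.
θ = atan2( sin Δλ · cos φ₂ , cos φ₁ · sin φ₂ − sin φ₁ · cos φ₂ · cos Δλ )
  = atan2(-0.55376, 0.23303) = -67.178° → normalised to [0°, 360°): 292.822°.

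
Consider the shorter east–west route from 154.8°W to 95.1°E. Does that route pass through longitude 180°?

Naïve |95.1 − -154.8| = 249.9° > 180°, so the shorter arc goes the other way round — across 180°.
Signed shortest Δλ = ((95.1 − -154.8 + 180) mod 360) − 180 = -110.1°.
Going west by 110.1° from -154.8° passes through 180° before reaching +95.1°.

Yes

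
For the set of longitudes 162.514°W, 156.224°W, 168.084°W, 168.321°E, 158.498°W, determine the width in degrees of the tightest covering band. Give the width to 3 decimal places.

Sort the longitudes: -168.084°, -162.514°, -158.498°, -156.224°, +168.321°.
Eastward gaps between consecutive values (wrapping around): 5.570°, 4.016°, 2.274°, 324.545°, 23.595°.
Largest gap = 324.545° ⇒ minimal covering band is its complement: 360° − 324.545° = 35.455°.
Band runs from +168.321° eastward to -156.224°, crossing the antimeridian.

35.455°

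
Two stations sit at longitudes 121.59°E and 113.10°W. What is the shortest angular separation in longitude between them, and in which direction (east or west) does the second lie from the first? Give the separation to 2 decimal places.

Raw difference: -113.10 − 121.59 = -234.69°.
Normalise into (−180°, 180°]: -234.69° + 360° = 125.31°.
Positive ⇒ the second point lies to the east; separation 125.31°.

125.31° east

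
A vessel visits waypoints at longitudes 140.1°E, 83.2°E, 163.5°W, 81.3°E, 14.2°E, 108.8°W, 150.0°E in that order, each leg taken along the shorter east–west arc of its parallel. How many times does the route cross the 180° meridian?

Leg 1: +140.1° → +83.2°, shortest Δλ = -56.9° (west) — does not cross 180°.
Leg 2: +83.2° → -163.5°, shortest Δλ = 113.3° (east) — crosses 180°.
Leg 3: -163.5° → +81.3°, shortest Δλ = -115.2° (west) — crosses 180°.
Leg 4: +81.3° → +14.2°, shortest Δλ = -67.1° (west) — does not cross 180°.
Leg 5: +14.2° → -108.8°, shortest Δλ = -123.0° (west) — does not cross 180°.
Leg 6: -108.8° → +150.0°, shortest Δλ = -101.2° (west) — crosses 180°.
Total crossings: 3.

3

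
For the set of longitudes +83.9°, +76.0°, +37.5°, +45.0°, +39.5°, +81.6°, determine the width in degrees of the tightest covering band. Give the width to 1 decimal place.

Sort the longitudes: +37.5°, +39.5°, +45.0°, +76.0°, +81.6°, +83.9°.
Eastward gaps between consecutive values (wrapping around): 2.0°, 5.5°, 31.0°, 5.6°, 2.3°, 313.6°.
Largest gap = 313.6° ⇒ minimal covering band is its complement: 360° − 313.6° = 46.4°.
Band runs from +37.5° eastward to +83.9°.

46.4°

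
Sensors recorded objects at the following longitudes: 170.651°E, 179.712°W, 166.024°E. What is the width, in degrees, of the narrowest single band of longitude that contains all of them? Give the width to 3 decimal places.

Sort the longitudes: -179.712°, +166.024°, +170.651°.
Eastward gaps between consecutive values (wrapping around): 345.736°, 4.627°, 9.637°.
Largest gap = 345.736° ⇒ minimal covering band is its complement: 360° − 345.736° = 14.264°.
Band runs from +166.024° eastward to -179.712°, crossing the antimeridian.

14.264°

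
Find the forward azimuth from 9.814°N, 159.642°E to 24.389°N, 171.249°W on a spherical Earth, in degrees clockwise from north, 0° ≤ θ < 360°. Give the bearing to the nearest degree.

59°

Δλ = -171.249 − 159.642 = -330.891°; wrapped into (−180°, 180°]: 29.109°.
θ = atan2( sin Δλ · cos φ₂ , cos φ₁ · sin φ₂ − sin φ₁ · cos φ₂ · cos Δλ )
  = atan2(0.44306, 0.27125) = 58.524° → normalised to [0°, 360°): 58.524°.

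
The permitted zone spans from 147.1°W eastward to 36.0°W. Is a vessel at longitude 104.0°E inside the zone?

Band width going east from -147.1° to -36.0°: ((-36.0 − -147.1) mod 360) = 111.1°.
Offset of +104.0° east of the west edge: ((104.0 − -147.1) mod 360) = 251.1°.
251.1° > 111.1° ⇒ outside.

No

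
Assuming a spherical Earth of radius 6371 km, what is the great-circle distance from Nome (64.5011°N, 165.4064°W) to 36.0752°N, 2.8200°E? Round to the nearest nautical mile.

Δλ = 2.8200 − -165.4064 = 168.2264°.
Δφ = 36.0752 − 64.5011 = -28.4259°.
a = sin²(Δφ/2) + cos φ₁ · cos φ₂ · sin²(Δλ/2) = 0.404568.
c = 2·atan2(√a, √(1−a)) = 1.37875 rad → d = 6371·c ≈ 8784.04 km ≈ 4743.00 nmi.

4743 nmi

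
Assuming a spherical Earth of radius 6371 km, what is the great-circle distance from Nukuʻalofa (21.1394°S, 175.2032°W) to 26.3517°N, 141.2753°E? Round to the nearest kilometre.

Δλ = 141.2753 − -175.2032 = 316.4785°; wrapped into (−180°, 180°]: -43.5215°.
Δφ = 26.3517 − -21.1394 = 47.4911°.
a = sin²(Δφ/2) + cos φ₁ · cos φ₂ · sin²(Δλ/2) = 0.277020.
c = 2·atan2(√a, √(1−a)) = 1.10855 rad → d = 6371·c ≈ 7062.56 km.

7063 km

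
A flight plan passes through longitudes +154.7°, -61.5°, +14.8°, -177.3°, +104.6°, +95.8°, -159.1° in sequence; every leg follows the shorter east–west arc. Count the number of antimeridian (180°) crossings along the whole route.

Leg 1: +154.7° → -61.5°, shortest Δλ = 143.8° (east) — crosses 180°.
Leg 2: -61.5° → +14.8°, shortest Δλ = 76.3° (east) — does not cross 180°.
Leg 3: +14.8° → -177.3°, shortest Δλ = 167.9° (east) — crosses 180°.
Leg 4: -177.3° → +104.6°, shortest Δλ = -78.1° (west) — crosses 180°.
Leg 5: +104.6° → +95.8°, shortest Δλ = -8.8° (west) — does not cross 180°.
Leg 6: +95.8° → -159.1°, shortest Δλ = 105.1° (east) — crosses 180°.
Total crossings: 4.

4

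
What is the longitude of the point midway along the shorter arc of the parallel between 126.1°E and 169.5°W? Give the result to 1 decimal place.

Signed shortest Δλ from +126.1° to -169.5° is +64.4°.
Midpoint longitude = +126.1° + (+64.4°)/2 = +126.1° + 32.2° = +158.3°.
(The naïve average (+126.1 + -169.5)/2 = -21.7° is on the wrong side of the globe.)

158.3°E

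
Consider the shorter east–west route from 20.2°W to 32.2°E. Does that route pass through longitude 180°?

No

Signed shortest Δλ = ((32.2 − -20.2 + 180) mod 360) − 180 = 52.4°.
Going east by 52.4° from -20.2° reaches +32.2° without touching 180°.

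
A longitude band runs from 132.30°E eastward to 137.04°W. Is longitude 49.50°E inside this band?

No

Band width going east from +132.30° to -137.04°: ((-137.04 − 132.30) mod 360) = 90.66°.
Offset of +49.50° east of the west edge: ((49.50 − 132.30) mod 360) = 277.20°.
277.20° > 90.66° ⇒ outside.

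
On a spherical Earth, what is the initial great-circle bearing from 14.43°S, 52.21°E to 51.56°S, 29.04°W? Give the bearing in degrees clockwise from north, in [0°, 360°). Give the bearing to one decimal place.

Δλ = -29.04 − 52.21 = -81.25°.
θ = atan2( sin Δλ · cos φ₂ , cos φ₁ · sin φ₂ − sin φ₁ · cos φ₂ · cos Δλ )
  = atan2(-0.61446, -0.73498) = -140.104° → normalised to [0°, 360°): 219.896°.

219.9°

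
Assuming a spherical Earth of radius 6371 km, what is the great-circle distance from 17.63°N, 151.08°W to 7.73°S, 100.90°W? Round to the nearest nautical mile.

Δλ = -100.90 − -151.08 = 50.18°.
Δφ = -7.73 − 17.63 = -25.36°.
a = sin²(Δφ/2) + cos φ₁ · cos φ₂ · sin²(Δλ/2) = 0.217991.
c = 2·atan2(√a, √(1−a)) = 0.97155 rad → d = 6371·c ≈ 6189.77 km ≈ 3342.21 nmi.

3342 nmi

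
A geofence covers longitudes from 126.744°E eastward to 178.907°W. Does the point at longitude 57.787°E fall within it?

No

Band width going east from +126.744° to -178.907°: ((-178.907 − 126.744) mod 360) = 54.349°.
Offset of +57.787° east of the west edge: ((57.787 − 126.744) mod 360) = 291.043°.
291.043° > 54.349° ⇒ outside.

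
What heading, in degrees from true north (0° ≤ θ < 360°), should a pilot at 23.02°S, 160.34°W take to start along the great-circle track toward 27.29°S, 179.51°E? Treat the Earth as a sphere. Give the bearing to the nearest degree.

253°

Δλ = 179.51 − -160.34 = 339.85°; wrapped into (−180°, 180°]: -20.15°.
θ = atan2( sin Δλ · cos φ₂ , cos φ₁ · sin φ₂ − sin φ₁ · cos φ₂ · cos Δλ )
  = atan2(-0.30614, -0.09573) = -107.364° → normalised to [0°, 360°): 252.636°.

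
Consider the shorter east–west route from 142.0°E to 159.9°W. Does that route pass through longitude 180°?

Yes

Naïve |-159.9 − 142.0| = 301.9° > 180°, so the shorter arc goes the other way round — across 180°.
Signed shortest Δλ = ((-159.9 − 142.0 + 180) mod 360) − 180 = 58.1°.
Going east by 58.1° from +142.0° passes through 180° before reaching -159.9°.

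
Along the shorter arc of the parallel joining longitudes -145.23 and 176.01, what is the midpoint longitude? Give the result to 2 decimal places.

-164.61°

Signed shortest Δλ from -145.23° to +176.01° is -38.76°.
Midpoint longitude = -145.23° + (-38.76°)/2 = -145.23° − 19.38° = -164.61°.
(The naïve average (-145.23 + +176.01)/2 = 15.39° is on the wrong side of the globe.)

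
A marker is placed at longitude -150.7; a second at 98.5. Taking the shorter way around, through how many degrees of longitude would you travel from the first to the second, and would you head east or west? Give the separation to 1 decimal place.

Raw difference: 98.5 − -150.7 = 249.2°.
Normalise into (−180°, 180°]: 249.2° − 360° = -110.8°.
Negative ⇒ the second point lies to the west; separation 110.8°.

110.8° west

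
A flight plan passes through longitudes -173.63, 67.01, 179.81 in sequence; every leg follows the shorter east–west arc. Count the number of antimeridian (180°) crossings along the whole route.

1

Leg 1: -173.63° → +67.01°, shortest Δλ = -119.36° (west) — crosses 180°.
Leg 2: +67.01° → +179.81°, shortest Δλ = 112.8° (east) — does not cross 180°.
Total crossings: 1.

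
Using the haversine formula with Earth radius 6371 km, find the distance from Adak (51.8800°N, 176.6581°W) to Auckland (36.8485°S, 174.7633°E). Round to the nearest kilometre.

9901 km

Δλ = 174.7633 − -176.6581 = 351.4214°; wrapped into (−180°, 180°]: -8.5786°.
Δφ = -36.8485 − 51.8800 = -88.7285°.
a = sin²(Δφ/2) + cos φ₁ · cos φ₂ · sin²(Δλ/2) = 0.491668.
c = 2·atan2(√a, √(1−a)) = 1.55413 rad → d = 6371·c ≈ 9901.38 km.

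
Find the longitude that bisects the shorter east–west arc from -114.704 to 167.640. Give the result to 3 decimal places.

-153.532°

Signed shortest Δλ from -114.704° to +167.640° is -77.656°.
Midpoint longitude = -114.704° + (-77.656°)/2 = -114.704° − 38.828° = -153.532°.
(The naïve average (-114.704 + +167.640)/2 = 26.468° is on the wrong side of the globe.)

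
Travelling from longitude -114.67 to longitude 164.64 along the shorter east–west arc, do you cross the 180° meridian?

Naïve |164.64 − -114.67| = 279.31° > 180°, so the shorter arc goes the other way round — across 180°.
Signed shortest Δλ = ((164.64 − -114.67 + 180) mod 360) − 180 = -80.69°.
Going west by 80.69° from -114.67° passes through 180° before reaching +164.64°.

Yes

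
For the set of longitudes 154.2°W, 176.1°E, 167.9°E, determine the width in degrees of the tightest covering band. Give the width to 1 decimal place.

Sort the longitudes: -154.2°, +167.9°, +176.1°.
Eastward gaps between consecutive values (wrapping around): 322.1°, 8.2°, 29.7°.
Largest gap = 322.1° ⇒ minimal covering band is its complement: 360° − 322.1° = 37.9°.
Band runs from +167.9° eastward to -154.2°, crossing the antimeridian.

37.9°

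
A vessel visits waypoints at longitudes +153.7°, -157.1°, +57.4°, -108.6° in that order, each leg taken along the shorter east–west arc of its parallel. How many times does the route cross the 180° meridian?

Leg 1: +153.7° → -157.1°, shortest Δλ = 49.2° (east) — crosses 180°.
Leg 2: -157.1° → +57.4°, shortest Δλ = -145.5° (west) — crosses 180°.
Leg 3: +57.4° → -108.6°, shortest Δλ = -166.0° (west) — does not cross 180°.
Total crossings: 2.

2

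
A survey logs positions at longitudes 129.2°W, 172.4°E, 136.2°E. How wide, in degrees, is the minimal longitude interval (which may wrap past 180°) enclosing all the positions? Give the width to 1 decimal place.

Sort the longitudes: -129.2°, +136.2°, +172.4°.
Eastward gaps between consecutive values (wrapping around): 265.4°, 36.2°, 58.4°.
Largest gap = 265.4° ⇒ minimal covering band is its complement: 360° − 265.4° = 94.6°.
Band runs from +136.2° eastward to -129.2°, crossing the antimeridian.

94.6°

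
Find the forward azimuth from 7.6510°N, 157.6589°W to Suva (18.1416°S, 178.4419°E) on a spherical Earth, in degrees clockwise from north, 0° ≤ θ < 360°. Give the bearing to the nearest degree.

222°

Δλ = 178.4419 − -157.6589 = 336.1008°; wrapped into (−180°, 180°]: -23.8992°.
θ = atan2( sin Δλ · cos φ₂ , cos φ₁ · sin φ₂ − sin φ₁ · cos φ₂ · cos Δλ )
  = atan2(-0.38499, -0.42427) = -137.779° → normalised to [0°, 360°): 222.221°.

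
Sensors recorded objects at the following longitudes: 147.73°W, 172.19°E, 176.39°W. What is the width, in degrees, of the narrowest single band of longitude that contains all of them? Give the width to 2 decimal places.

Sort the longitudes: -176.39°, -147.73°, +172.19°.
Eastward gaps between consecutive values (wrapping around): 28.66°, 319.92°, 11.42°.
Largest gap = 319.92° ⇒ minimal covering band is its complement: 360° − 319.92° = 40.08°.
Band runs from +172.19° eastward to -147.73°, crossing the antimeridian.

40.08°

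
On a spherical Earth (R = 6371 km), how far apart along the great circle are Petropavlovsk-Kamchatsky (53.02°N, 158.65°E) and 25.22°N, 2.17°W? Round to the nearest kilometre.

11119 km

Δλ = -2.17 − 158.65 = -160.82°.
Δφ = 25.22 − 53.02 = -27.80°.
a = sin²(Δφ/2) + cos φ₁ · cos φ₂ · sin²(Δλ/2) = 0.586802.
c = 2·atan2(√a, √(1−a)) = 1.74529 rad → d = 6371·c ≈ 11119.21 km.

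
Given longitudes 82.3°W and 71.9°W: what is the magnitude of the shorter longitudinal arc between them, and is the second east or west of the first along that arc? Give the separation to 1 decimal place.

Raw difference: -71.9 − -82.3 = 10.4°.
Normalise into (−180°, 180°]: 10.4° stays 10.4°.
Positive ⇒ the second point lies to the east; separation 10.4°.

10.4° east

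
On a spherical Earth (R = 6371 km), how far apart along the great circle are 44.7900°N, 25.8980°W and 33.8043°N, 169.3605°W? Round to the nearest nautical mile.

Δλ = -169.3605 − -25.8980 = -143.4625°.
Δφ = 33.8043 − 44.7900 = -10.9857°.
a = sin²(Δφ/2) + cos φ₁ · cos φ₂ · sin²(Δλ/2) = 0.540928.
c = 2·atan2(√a, √(1−a)) = 1.65274 rad → d = 6371·c ≈ 10529.64 km ≈ 5685.55 nmi.

5686 nmi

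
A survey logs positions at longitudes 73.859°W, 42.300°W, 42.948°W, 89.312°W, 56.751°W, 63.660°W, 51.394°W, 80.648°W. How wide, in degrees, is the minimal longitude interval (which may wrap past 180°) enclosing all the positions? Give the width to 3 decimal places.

47.012°

Sort the longitudes: -89.312°, -80.648°, -73.859°, -63.660°, -56.751°, -51.394°, -42.948°, -42.300°.
Eastward gaps between consecutive values (wrapping around): 8.664°, 6.789°, 10.199°, 6.909°, 5.357°, 8.446°, 0.648°, 312.988°.
Largest gap = 312.988° ⇒ minimal covering band is its complement: 360° − 312.988° = 47.012°.
Band runs from -89.312° eastward to -42.300°.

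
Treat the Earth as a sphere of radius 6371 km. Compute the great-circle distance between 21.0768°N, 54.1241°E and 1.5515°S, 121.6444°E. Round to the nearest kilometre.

Δλ = 121.6444 − 54.1241 = 67.5203°.
Δφ = -1.5515 − 21.0768 = -22.6283°.
a = sin²(Δφ/2) + cos φ₁ · cos φ₂ · sin²(Δλ/2) = 0.326546.
c = 2·atan2(√a, √(1−a)) = 1.21652 rad → d = 6371·c ≈ 7750.47 km.

7750 km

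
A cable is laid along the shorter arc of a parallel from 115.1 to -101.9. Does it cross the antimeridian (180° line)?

Yes

Naïve |-101.9 − 115.1| = 217.0° > 180°, so the shorter arc goes the other way round — across 180°.
Signed shortest Δλ = ((-101.9 − 115.1 + 180) mod 360) − 180 = 143.0°.
Going east by 143.0° from +115.1° passes through 180° before reaching -101.9°.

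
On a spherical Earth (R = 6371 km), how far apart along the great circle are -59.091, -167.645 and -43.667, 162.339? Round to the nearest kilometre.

Δλ = 162.339 − -167.645 = 329.984°; wrapped into (−180°, 180°]: -30.016°.
Δφ = -43.667 − -59.091 = 15.424°.
a = sin²(Δφ/2) + cos φ₁ · cos φ₂ · sin²(Δλ/2) = 0.042925.
c = 2·atan2(√a, √(1−a)) = 0.41739 rad → d = 6371·c ≈ 2659.18 km.

2659 km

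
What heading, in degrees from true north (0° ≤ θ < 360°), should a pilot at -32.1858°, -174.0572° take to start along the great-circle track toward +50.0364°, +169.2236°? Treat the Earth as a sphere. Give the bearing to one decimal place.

Δλ = 169.2236 − -174.0572 = 343.2808°; wrapped into (−180°, 180°]: -16.7192°.
θ = atan2( sin Δλ · cos φ₂ , cos φ₁ · sin φ₂ − sin φ₁ · cos φ₂ · cos Δλ )
  = atan2(-0.18478, 0.97634) = -10.717° → normalised to [0°, 360°): 349.283°.

349.3°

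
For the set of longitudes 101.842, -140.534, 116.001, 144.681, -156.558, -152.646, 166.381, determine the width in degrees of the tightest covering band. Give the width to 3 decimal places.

117.624°

Sort the longitudes: -156.558°, -152.646°, -140.534°, +101.842°, +116.001°, +144.681°, +166.381°.
Eastward gaps between consecutive values (wrapping around): 3.912°, 12.112°, 242.376°, 14.159°, 28.680°, 21.700°, 37.061°.
Largest gap = 242.376° ⇒ minimal covering band is its complement: 360° − 242.376° = 117.624°.
Band runs from +101.842° eastward to -140.534°, crossing the antimeridian.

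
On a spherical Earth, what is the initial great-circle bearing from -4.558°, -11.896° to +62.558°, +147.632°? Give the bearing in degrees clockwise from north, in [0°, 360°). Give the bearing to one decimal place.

10.7°

Δλ = 147.632 − -11.896 = 159.528°.
θ = atan2( sin Δλ · cos φ₂ , cos φ₁ · sin φ₂ − sin φ₁ · cos φ₂ · cos Δλ )
  = atan2(0.16118, 0.85036) = 10.733° → normalised to [0°, 360°): 10.733°.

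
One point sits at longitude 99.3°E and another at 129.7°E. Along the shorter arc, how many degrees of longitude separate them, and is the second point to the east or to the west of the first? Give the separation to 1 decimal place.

30.4° east

Raw difference: 129.7 − 99.3 = 30.4°.
Normalise into (−180°, 180°]: 30.4° stays 30.4°.
Positive ⇒ the second point lies to the east; separation 30.4°.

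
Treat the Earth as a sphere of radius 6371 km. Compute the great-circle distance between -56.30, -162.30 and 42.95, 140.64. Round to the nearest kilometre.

12259 km

Δλ = 140.64 − -162.30 = 302.94°; wrapped into (−180°, 180°]: -57.06°.
Δφ = 42.95 − -56.30 = 99.25°.
a = sin²(Δφ/2) + cos φ₁ · cos φ₂ · sin²(Δλ/2) = 0.673015.
c = 2·atan2(√a, √(1−a)) = 1.92413 rad → d = 6371·c ≈ 12258.65 km.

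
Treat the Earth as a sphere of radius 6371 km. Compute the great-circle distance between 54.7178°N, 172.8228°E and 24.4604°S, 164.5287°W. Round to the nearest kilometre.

9066 km

Δλ = -164.5287 − 172.8228 = -337.3515°; wrapped into (−180°, 180°]: 22.6485°.
Δφ = -24.4604 − 54.7178 = -79.1782°.
a = sin²(Δφ/2) + cos φ₁ · cos φ₂ · sin²(Δλ/2) = 0.426395.
c = 2·atan2(√a, √(1−a)) = 1.42305 rad → d = 6371·c ≈ 9066.24 km.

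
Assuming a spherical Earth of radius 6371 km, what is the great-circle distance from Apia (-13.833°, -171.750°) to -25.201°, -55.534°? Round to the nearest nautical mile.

6403 nmi

Δλ = -55.534 − -171.750 = 116.216°.
Δφ = -25.201 − -13.833 = -11.368°.
a = sin²(Δφ/2) + cos φ₁ · cos φ₂ · sin²(Δλ/2) = 0.643156.
c = 2·atan2(√a, √(1−a)) = 1.86117 rad → d = 6371·c ≈ 11857.53 km ≈ 6402.55 nmi.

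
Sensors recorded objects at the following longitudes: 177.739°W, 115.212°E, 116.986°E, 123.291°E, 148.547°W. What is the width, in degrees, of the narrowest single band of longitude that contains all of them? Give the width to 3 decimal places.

Sort the longitudes: -177.739°, -148.547°, +115.212°, +116.986°, +123.291°.
Eastward gaps between consecutive values (wrapping around): 29.192°, 263.759°, 1.774°, 6.305°, 58.970°.
Largest gap = 263.759° ⇒ minimal covering band is its complement: 360° − 263.759° = 96.241°.
Band runs from +115.212° eastward to -148.547°, crossing the antimeridian.

96.241°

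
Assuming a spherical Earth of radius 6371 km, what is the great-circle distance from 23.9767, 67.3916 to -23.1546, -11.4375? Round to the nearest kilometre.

Δλ = -11.4375 − 67.3916 = -78.8291°.
Δφ = -23.1546 − 23.9767 = -47.1313°.
a = sin²(Δφ/2) + cos φ₁ · cos φ₂ · sin²(Δλ/2) = 0.498514.
c = 2·atan2(√a, √(1−a)) = 1.56783 rad → d = 6371·c ≈ 9988.61 km.

9989 km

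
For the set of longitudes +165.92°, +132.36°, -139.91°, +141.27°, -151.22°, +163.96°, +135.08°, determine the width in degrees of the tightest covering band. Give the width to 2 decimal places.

Sort the longitudes: -151.22°, -139.91°, +132.36°, +135.08°, +141.27°, +163.96°, +165.92°.
Eastward gaps between consecutive values (wrapping around): 11.31°, 272.27°, 2.72°, 6.19°, 22.69°, 1.96°, 42.86°.
Largest gap = 272.27° ⇒ minimal covering band is its complement: 360° − 272.27° = 87.73°.
Band runs from +132.36° eastward to -139.91°, crossing the antimeridian.

87.73°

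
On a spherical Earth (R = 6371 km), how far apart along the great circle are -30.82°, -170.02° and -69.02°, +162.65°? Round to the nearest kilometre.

4590 km

Δλ = 162.65 − -170.02 = 332.67°; wrapped into (−180°, 180°]: -27.33°.
Δφ = -69.02 − -30.82 = -38.20°.
a = sin²(Δφ/2) + cos φ₁ · cos φ₂ · sin²(Δλ/2) = 0.124232.
c = 2·atan2(√a, √(1−a)) = 0.72041 rad → d = 6371·c ≈ 4589.73 km.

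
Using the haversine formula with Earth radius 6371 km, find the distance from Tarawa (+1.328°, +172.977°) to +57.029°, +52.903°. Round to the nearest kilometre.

11638 km

Δλ = 52.903 − 172.977 = -120.074°.
Δφ = 57.029 − 1.328 = 55.701°.
a = sin²(Δφ/2) + cos φ₁ · cos φ₂ · sin²(Δλ/2) = 0.626600.
c = 2·atan2(√a, √(1−a)) = 1.82678 rad → d = 6371·c ≈ 11638.43 km.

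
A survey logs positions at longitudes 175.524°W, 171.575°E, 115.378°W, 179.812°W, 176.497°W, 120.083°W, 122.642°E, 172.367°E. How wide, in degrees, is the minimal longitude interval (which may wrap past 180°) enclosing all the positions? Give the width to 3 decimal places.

Sort the longitudes: -179.812°, -176.497°, -175.524°, -120.083°, -115.378°, +122.642°, +171.575°, +172.367°.
Eastward gaps between consecutive values (wrapping around): 3.315°, 0.973°, 55.441°, 4.705°, 238.020°, 48.933°, 0.792°, 7.821°.
Largest gap = 238.020° ⇒ minimal covering band is its complement: 360° − 238.020° = 121.980°.
Band runs from +122.642° eastward to -115.378°, crossing the antimeridian.

121.980°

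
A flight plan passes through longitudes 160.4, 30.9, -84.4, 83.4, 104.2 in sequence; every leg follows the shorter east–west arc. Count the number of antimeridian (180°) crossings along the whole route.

0

Leg 1: +160.4° → +30.9°, shortest Δλ = -129.5° (west) — does not cross 180°.
Leg 2: +30.9° → -84.4°, shortest Δλ = -115.3° (west) — does not cross 180°.
Leg 3: -84.4° → +83.4°, shortest Δλ = 167.8° (east) — does not cross 180°.
Leg 4: +83.4° → +104.2°, shortest Δλ = 20.8° (east) — does not cross 180°.
Total crossings: 0.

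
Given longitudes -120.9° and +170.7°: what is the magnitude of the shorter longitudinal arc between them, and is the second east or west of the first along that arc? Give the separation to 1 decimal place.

Raw difference: 170.7 − -120.9 = 291.6°.
Normalise into (−180°, 180°]: 291.6° − 360° = -68.4°.
Negative ⇒ the second point lies to the west; separation 68.4°.

68.4° west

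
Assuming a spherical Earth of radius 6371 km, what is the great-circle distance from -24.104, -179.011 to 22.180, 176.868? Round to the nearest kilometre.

5166 km

Δλ = 176.868 − -179.011 = 355.879°; wrapped into (−180°, 180°]: -4.121°.
Δφ = 22.180 − -24.104 = 46.284°.
a = sin²(Δφ/2) + cos φ₁ · cos φ₂ · sin²(Δλ/2) = 0.155551.
c = 2·atan2(√a, √(1−a)) = 0.81083 rad → d = 6371·c ≈ 5165.78 km.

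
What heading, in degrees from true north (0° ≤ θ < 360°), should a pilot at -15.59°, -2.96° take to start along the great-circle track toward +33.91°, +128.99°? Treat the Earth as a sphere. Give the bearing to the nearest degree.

Δλ = 128.99 − -2.96 = 131.95°.
θ = atan2( sin Δλ · cos φ₂ , cos φ₁ · sin φ₂ − sin φ₁ · cos φ₂ · cos Δλ )
  = atan2(0.61723, 0.38827) = 57.828° → normalised to [0°, 360°): 57.828°.

58°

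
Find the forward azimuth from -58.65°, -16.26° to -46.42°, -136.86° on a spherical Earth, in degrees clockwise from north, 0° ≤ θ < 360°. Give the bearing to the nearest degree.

221°

Δλ = -136.86 − -16.26 = -120.60°.
θ = atan2( sin Δλ · cos φ₂ , cos φ₁ · sin φ₂ − sin φ₁ · cos φ₂ · cos Δλ )
  = atan2(-0.59337, -0.67657) = -138.749° → normalised to [0°, 360°): 221.251°.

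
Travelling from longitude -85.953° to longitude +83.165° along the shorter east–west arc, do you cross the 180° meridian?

Signed shortest Δλ = ((83.165 − -85.953 + 180) mod 360) − 180 = 169.118°.
Going east by 169.118° from -85.953° reaches +83.165° without touching 180°.

No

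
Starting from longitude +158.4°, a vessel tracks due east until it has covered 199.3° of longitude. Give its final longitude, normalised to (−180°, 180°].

-2.3°

Start at +158.4°; shift +199.3° → +357.7°.
+357.7° lies outside (−180°, 180°]; subtract 360° → -2.3°.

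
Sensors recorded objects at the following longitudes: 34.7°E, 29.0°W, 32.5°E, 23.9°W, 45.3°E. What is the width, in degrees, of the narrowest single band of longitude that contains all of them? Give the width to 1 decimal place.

74.3°

Sort the longitudes: -29.0°, -23.9°, +32.5°, +34.7°, +45.3°.
Eastward gaps between consecutive values (wrapping around): 5.1°, 56.4°, 2.2°, 10.6°, 285.7°.
Largest gap = 285.7° ⇒ minimal covering band is its complement: 360° − 285.7° = 74.3°.
Band runs from -29.0° eastward to +45.3°.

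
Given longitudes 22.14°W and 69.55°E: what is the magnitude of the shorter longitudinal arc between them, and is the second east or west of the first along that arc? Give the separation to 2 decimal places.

91.69° east

Raw difference: 69.55 − -22.14 = 91.69°.
Normalise into (−180°, 180°]: 91.69° stays 91.69°.
Positive ⇒ the second point lies to the east; separation 91.69°.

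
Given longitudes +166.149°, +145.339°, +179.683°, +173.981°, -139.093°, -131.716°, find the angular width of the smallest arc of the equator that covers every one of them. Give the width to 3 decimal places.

Sort the longitudes: -139.093°, -131.716°, +145.339°, +166.149°, +173.981°, +179.683°.
Eastward gaps between consecutive values (wrapping around): 7.377°, 277.055°, 20.810°, 7.832°, 5.702°, 41.224°.
Largest gap = 277.055° ⇒ minimal covering band is its complement: 360° − 277.055° = 82.945°.
Band runs from +145.339° eastward to -131.716°, crossing the antimeridian.

82.945°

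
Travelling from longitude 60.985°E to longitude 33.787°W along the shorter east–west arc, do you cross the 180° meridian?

Signed shortest Δλ = ((-33.787 − 60.985 + 180) mod 360) − 180 = -94.772°.
Going west by 94.772° from +60.985° reaches -33.787° without touching 180°.

No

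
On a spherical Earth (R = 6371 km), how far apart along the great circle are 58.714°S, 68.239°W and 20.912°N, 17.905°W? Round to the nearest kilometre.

Δλ = -17.905 − -68.239 = 50.334°.
Δφ = 20.912 − -58.714 = 79.626°.
a = sin²(Δφ/2) + cos φ₁ · cos φ₂ · sin²(Δλ/2) = 0.497692.
c = 2·atan2(√a, √(1−a)) = 1.56618 rad → d = 6371·c ≈ 9978.13 km.

9978 km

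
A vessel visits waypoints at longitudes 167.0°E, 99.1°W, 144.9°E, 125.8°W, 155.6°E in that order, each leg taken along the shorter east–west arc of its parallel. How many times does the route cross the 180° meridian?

Leg 1: +167.0° → -99.1°, shortest Δλ = 93.9° (east) — crosses 180°.
Leg 2: -99.1° → +144.9°, shortest Δλ = -116.0° (west) — crosses 180°.
Leg 3: +144.9° → -125.8°, shortest Δλ = 89.3° (east) — crosses 180°.
Leg 4: -125.8° → +155.6°, shortest Δλ = -78.6° (west) — crosses 180°.
Total crossings: 4.

4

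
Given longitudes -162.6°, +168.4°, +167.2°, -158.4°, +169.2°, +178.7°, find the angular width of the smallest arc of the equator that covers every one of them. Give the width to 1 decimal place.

34.4°

Sort the longitudes: -162.6°, -158.4°, +167.2°, +168.4°, +169.2°, +178.7°.
Eastward gaps between consecutive values (wrapping around): 4.2°, 325.6°, 1.2°, 0.8°, 9.5°, 18.7°.
Largest gap = 325.6° ⇒ minimal covering band is its complement: 360° − 325.6° = 34.4°.
Band runs from +167.2° eastward to -158.4°, crossing the antimeridian.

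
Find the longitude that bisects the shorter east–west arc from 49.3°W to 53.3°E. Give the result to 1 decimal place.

2.0°E

Signed shortest Δλ from -49.3° to +53.3° is +102.6°.
Midpoint longitude = -49.3° + (+102.6°)/2 = -49.3° + 51.3° = +2.0°.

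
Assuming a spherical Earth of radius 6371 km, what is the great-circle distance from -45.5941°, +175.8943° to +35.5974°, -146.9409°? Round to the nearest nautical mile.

5274 nmi

Δλ = -146.9409 − 175.8943 = -322.8352°; wrapped into (−180°, 180°]: 37.1648°.
Δφ = 35.5974 − -45.5941 = 81.1915°.
a = sin²(Δφ/2) + cos φ₁ · cos φ₂ · sin²(Δλ/2) = 0.481213.
c = 2·atan2(√a, √(1−a)) = 1.53321 rad → d = 6371·c ≈ 9768.10 km ≈ 5274.35 nmi.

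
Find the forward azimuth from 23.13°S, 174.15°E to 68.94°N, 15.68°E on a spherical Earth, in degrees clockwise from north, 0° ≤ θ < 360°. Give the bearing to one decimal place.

Δλ = 15.68 − 174.15 = -158.47°.
θ = atan2( sin Δλ · cos φ₂ , cos φ₁ · sin φ₂ − sin φ₁ · cos φ₂ · cos Δλ )
  = atan2(-0.13188, 0.72688) = -10.283° → normalised to [0°, 360°): 349.717°.

349.7°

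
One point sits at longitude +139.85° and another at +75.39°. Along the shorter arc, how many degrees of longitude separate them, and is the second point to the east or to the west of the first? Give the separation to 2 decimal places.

Raw difference: 75.39 − 139.85 = -64.46°.
Normalise into (−180°, 180°]: -64.46° stays -64.46°.
Negative ⇒ the second point lies to the west; separation 64.46°.

64.46° west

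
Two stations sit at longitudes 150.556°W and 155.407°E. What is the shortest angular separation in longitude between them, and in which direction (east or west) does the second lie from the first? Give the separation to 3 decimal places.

Raw difference: 155.407 − -150.556 = 305.963°.
Normalise into (−180°, 180°]: 305.963° − 360° = -54.037°.
Negative ⇒ the second point lies to the west; separation 54.037°.

54.037° west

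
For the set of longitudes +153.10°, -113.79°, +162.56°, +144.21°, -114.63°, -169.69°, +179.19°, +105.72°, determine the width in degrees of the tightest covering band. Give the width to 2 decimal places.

Sort the longitudes: -169.69°, -114.63°, -113.79°, +105.72°, +144.21°, +153.10°, +162.56°, +179.19°.
Eastward gaps between consecutive values (wrapping around): 55.06°, 0.84°, 219.51°, 38.49°, 8.89°, 9.46°, 16.63°, 11.12°.
Largest gap = 219.51° ⇒ minimal covering band is its complement: 360° − 219.51° = 140.49°.
Band runs from +105.72° eastward to -113.79°, crossing the antimeridian.

140.49°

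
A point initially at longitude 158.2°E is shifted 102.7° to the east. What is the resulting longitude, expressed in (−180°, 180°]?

99.1°W

Start at +158.2°; shift +102.7° → +260.9°.
+260.9° lies outside (−180°, 180°]; subtract 360° → -99.1°.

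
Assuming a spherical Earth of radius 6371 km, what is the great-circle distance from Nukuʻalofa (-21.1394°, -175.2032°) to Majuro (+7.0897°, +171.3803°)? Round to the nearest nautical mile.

Δλ = 171.3803 − -175.2032 = 346.5835°; wrapped into (−180°, 180°]: -13.4165°.
Δφ = 7.0897 − -21.1394 = 28.2291°.
a = sin²(Δφ/2) + cos φ₁ · cos φ₂ · sin²(Δλ/2) = 0.072098.
c = 2·atan2(√a, √(1−a)) = 0.54369 rad → d = 6371·c ≈ 3463.87 km ≈ 1870.34 nmi.

1870 nmi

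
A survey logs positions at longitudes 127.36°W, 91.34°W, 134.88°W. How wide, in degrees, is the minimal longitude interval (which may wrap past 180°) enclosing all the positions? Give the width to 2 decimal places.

43.54°

Sort the longitudes: -134.88°, -127.36°, -91.34°.
Eastward gaps between consecutive values (wrapping around): 7.52°, 36.02°, 316.46°.
Largest gap = 316.46° ⇒ minimal covering band is its complement: 360° − 316.46° = 43.54°.
Band runs from -134.88° eastward to -91.34°.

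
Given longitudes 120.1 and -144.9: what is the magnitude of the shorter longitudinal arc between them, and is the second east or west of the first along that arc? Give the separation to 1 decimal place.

95.0° east

Raw difference: -144.9 − 120.1 = -265.0°.
Normalise into (−180°, 180°]: -265.0° + 360° = 95.0°.
Positive ⇒ the second point lies to the east; separation 95.0°.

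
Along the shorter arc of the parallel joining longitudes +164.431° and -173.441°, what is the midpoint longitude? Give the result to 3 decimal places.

+175.495°

Signed shortest Δλ from +164.431° to -173.441° is +22.128°.
Midpoint longitude = +164.431° + (+22.128°)/2 = +164.431° + 11.064° = +175.495°.
(The naïve average (+164.431 + -173.441)/2 = -4.505° is on the wrong side of the globe.)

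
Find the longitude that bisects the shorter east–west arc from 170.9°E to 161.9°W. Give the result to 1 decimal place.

Signed shortest Δλ from +170.9° to -161.9° is +27.2°.
Midpoint longitude = +170.9° + (+27.2°)/2 = +170.9° + 13.6° = +184.5°.
Normalise into (−180°, 180°]: -175.5°.
(The naïve average (+170.9 + -161.9)/2 = 4.5° is on the wrong side of the globe.)

175.5°W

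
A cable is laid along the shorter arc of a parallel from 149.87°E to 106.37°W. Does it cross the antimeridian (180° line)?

Yes

Naïve |-106.37 − 149.87| = 256.24° > 180°, so the shorter arc goes the other way round — across 180°.
Signed shortest Δλ = ((-106.37 − 149.87 + 180) mod 360) − 180 = 103.76°.
Going east by 103.76° from +149.87° passes through 180° before reaching -106.37°.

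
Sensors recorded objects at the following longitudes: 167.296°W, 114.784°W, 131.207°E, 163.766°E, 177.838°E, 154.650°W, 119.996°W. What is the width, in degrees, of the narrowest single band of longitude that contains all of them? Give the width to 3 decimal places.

114.009°

Sort the longitudes: -167.296°, -154.650°, -119.996°, -114.784°, +131.207°, +163.766°, +177.838°.
Eastward gaps between consecutive values (wrapping around): 12.646°, 34.654°, 5.212°, 245.991°, 32.559°, 14.072°, 14.866°.
Largest gap = 245.991° ⇒ minimal covering band is its complement: 360° − 245.991° = 114.009°.
Band runs from +131.207° eastward to -114.784°, crossing the antimeridian.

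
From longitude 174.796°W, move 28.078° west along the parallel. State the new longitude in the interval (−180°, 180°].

Start at -174.796°; shift −28.078° → -202.874°.
-202.874° lies outside (−180°, 180°]; add 360° → +157.126°.

157.126°E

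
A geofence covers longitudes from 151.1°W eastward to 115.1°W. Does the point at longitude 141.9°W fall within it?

Band width going east from -151.1° to -115.1°: ((-115.1 − -151.1) mod 360) = 36.0°.
Offset of -141.9° east of the west edge: ((-141.9 − -151.1) mod 360) = 9.2°.
9.2° ≤ 36.0° ⇒ inside.

Yes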